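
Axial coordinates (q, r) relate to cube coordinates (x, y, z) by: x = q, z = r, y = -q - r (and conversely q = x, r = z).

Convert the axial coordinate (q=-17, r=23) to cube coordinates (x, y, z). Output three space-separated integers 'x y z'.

x = q = -17
z = r = 23
y = -x - z = -(-17) - (23) = -6

Answer: -17 -6 23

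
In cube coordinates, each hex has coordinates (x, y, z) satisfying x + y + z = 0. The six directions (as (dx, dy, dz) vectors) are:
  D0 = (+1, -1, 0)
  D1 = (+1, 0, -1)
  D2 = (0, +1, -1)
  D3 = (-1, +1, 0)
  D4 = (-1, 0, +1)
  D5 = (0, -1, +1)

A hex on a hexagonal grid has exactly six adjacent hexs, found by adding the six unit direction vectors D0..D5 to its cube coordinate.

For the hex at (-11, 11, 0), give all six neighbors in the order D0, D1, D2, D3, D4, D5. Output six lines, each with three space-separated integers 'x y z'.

Center: (-11, 11, 0). Add each direction:
  D0: (-11, 11, 0) + (1, -1, 0) = (-10, 10, 0)
  D1: (-11, 11, 0) + (1, 0, -1) = (-10, 11, -1)
  D2: (-11, 11, 0) + (0, 1, -1) = (-11, 12, -1)
  D3: (-11, 11, 0) + (-1, 1, 0) = (-12, 12, 0)
  D4: (-11, 11, 0) + (-1, 0, 1) = (-12, 11, 1)
  D5: (-11, 11, 0) + (0, -1, 1) = (-11, 10, 1)

Answer: -10 10 0
-10 11 -1
-11 12 -1
-12 12 0
-12 11 1
-11 10 1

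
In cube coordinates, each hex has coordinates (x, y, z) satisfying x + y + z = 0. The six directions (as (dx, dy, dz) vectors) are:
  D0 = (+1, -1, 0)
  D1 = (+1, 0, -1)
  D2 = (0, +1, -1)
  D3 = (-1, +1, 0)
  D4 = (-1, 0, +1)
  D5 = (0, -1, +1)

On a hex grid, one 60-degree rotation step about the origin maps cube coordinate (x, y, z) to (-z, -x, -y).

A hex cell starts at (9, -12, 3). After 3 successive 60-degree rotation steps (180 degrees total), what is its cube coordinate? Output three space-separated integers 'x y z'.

Start: (9, -12, 3)
Step 1: (9, -12, 3) -> (-(3), -(9), -(-12)) = (-3, -9, 12)
Step 2: (-3, -9, 12) -> (-(12), -(-3), -(-9)) = (-12, 3, 9)
Step 3: (-12, 3, 9) -> (-(9), -(-12), -(3)) = (-9, 12, -3)

Answer: -9 12 -3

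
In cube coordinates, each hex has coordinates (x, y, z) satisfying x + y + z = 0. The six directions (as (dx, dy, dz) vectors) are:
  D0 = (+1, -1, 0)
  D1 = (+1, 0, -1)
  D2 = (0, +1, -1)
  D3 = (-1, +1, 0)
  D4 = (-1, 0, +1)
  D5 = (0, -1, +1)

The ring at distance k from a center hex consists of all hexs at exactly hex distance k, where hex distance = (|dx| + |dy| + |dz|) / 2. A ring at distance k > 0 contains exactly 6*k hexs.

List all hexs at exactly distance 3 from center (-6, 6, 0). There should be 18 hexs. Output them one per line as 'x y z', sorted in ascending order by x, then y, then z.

Answer: -9 6 3
-9 7 2
-9 8 1
-9 9 0
-8 5 3
-8 9 -1
-7 4 3
-7 9 -2
-6 3 3
-6 9 -3
-5 3 2
-5 8 -3
-4 3 1
-4 7 -3
-3 3 0
-3 4 -1
-3 5 -2
-3 6 -3

Derivation:
Walk ring at distance 3 from (-6, 6, 0):
Start at center + D4*3 = (-9, 6, 3)
  hex 0: (-9, 6, 3)
  hex 1: (-8, 5, 3)
  hex 2: (-7, 4, 3)
  hex 3: (-6, 3, 3)
  hex 4: (-5, 3, 2)
  hex 5: (-4, 3, 1)
  hex 6: (-3, 3, 0)
  hex 7: (-3, 4, -1)
  hex 8: (-3, 5, -2)
  hex 9: (-3, 6, -3)
  hex 10: (-4, 7, -3)
  hex 11: (-5, 8, -3)
  hex 12: (-6, 9, -3)
  hex 13: (-7, 9, -2)
  hex 14: (-8, 9, -1)
  hex 15: (-9, 9, 0)
  hex 16: (-9, 8, 1)
  hex 17: (-9, 7, 2)
Sorted: 18 hexes.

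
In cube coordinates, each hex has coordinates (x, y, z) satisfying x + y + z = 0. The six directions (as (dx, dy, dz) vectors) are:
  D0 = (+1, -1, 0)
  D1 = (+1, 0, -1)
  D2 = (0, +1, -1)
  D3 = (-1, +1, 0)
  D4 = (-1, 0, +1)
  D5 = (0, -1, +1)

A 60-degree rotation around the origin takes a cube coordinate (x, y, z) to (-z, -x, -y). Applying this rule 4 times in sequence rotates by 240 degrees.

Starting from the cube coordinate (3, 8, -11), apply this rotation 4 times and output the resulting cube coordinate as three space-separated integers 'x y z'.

Start: (3, 8, -11)
Step 1: (3, 8, -11) -> (-(-11), -(3), -(8)) = (11, -3, -8)
Step 2: (11, -3, -8) -> (-(-8), -(11), -(-3)) = (8, -11, 3)
Step 3: (8, -11, 3) -> (-(3), -(8), -(-11)) = (-3, -8, 11)
Step 4: (-3, -8, 11) -> (-(11), -(-3), -(-8)) = (-11, 3, 8)

Answer: -11 3 8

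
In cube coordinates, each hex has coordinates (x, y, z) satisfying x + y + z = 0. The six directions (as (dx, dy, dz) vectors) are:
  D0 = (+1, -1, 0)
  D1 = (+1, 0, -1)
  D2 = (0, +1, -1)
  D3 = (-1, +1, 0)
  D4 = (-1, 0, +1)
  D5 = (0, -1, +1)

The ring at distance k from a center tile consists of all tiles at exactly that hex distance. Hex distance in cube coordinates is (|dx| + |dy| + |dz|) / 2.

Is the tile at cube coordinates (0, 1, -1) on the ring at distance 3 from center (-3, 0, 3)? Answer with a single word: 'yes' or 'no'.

Answer: no

Derivation:
|px - cx| = |0 - (-3)| = 3
|py - cy| = |1 - 0| = 1
|pz - cz| = |-1 - 3| = 4
distance = (3+1+4)/2 = 8/2 = 4
radius = 3; distance != radius -> no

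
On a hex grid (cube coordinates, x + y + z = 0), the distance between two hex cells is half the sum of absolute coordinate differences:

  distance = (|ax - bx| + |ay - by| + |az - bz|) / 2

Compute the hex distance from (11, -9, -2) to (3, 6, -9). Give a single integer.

|ax - bx| = |11 - 3| = 8
|ay - by| = |-9 - 6| = 15
|az - bz| = |-2 - (-9)| = 7
distance = (8 + 15 + 7) / 2 = 30 / 2 = 15

Answer: 15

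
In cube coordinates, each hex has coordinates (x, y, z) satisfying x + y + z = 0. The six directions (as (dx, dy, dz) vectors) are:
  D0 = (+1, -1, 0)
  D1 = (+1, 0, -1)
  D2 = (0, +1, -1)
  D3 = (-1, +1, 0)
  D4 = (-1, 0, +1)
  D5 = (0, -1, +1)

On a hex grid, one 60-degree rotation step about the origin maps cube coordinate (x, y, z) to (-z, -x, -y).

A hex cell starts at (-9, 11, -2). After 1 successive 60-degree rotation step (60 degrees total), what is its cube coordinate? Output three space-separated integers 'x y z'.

Answer: 2 9 -11

Derivation:
Start: (-9, 11, -2)
Step 1: (-9, 11, -2) -> (-(-2), -(-9), -(11)) = (2, 9, -11)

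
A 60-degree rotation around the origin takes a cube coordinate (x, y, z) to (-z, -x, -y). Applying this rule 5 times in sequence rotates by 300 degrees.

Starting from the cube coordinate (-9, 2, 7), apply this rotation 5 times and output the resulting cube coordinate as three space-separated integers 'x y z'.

Answer: -2 -7 9

Derivation:
Start: (-9, 2, 7)
Step 1: (-9, 2, 7) -> (-(7), -(-9), -(2)) = (-7, 9, -2)
Step 2: (-7, 9, -2) -> (-(-2), -(-7), -(9)) = (2, 7, -9)
Step 3: (2, 7, -9) -> (-(-9), -(2), -(7)) = (9, -2, -7)
Step 4: (9, -2, -7) -> (-(-7), -(9), -(-2)) = (7, -9, 2)
Step 5: (7, -9, 2) -> (-(2), -(7), -(-9)) = (-2, -7, 9)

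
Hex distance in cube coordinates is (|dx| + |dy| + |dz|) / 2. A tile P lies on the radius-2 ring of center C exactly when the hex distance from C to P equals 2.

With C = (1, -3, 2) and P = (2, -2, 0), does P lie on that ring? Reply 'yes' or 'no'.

|px - cx| = |2 - 1| = 1
|py - cy| = |-2 - (-3)| = 1
|pz - cz| = |0 - 2| = 2
distance = (1+1+2)/2 = 4/2 = 2
radius = 2; distance == radius -> yes

Answer: yes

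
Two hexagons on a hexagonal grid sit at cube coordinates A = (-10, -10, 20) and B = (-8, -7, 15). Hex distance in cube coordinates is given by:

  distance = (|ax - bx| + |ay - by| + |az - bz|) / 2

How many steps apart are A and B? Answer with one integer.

Answer: 5

Derivation:
|ax - bx| = |-10 - (-8)| = 2
|ay - by| = |-10 - (-7)| = 3
|az - bz| = |20 - 15| = 5
distance = (2 + 3 + 5) / 2 = 10 / 2 = 5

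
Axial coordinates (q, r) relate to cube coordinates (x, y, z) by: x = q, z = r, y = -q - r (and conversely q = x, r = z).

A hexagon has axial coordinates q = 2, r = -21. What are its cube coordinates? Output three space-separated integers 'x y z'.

x = q = 2
z = r = -21
y = -x - z = -(2) - (-21) = 19

Answer: 2 19 -21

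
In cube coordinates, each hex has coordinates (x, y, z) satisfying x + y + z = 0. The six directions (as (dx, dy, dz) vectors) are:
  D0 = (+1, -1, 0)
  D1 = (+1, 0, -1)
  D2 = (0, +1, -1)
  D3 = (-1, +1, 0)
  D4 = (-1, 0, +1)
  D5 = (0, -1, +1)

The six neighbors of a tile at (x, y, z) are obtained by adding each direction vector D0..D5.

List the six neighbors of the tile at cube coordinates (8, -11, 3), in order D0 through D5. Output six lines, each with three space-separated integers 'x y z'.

Center: (8, -11, 3). Add each direction:
  D0: (8, -11, 3) + (1, -1, 0) = (9, -12, 3)
  D1: (8, -11, 3) + (1, 0, -1) = (9, -11, 2)
  D2: (8, -11, 3) + (0, 1, -1) = (8, -10, 2)
  D3: (8, -11, 3) + (-1, 1, 0) = (7, -10, 3)
  D4: (8, -11, 3) + (-1, 0, 1) = (7, -11, 4)
  D5: (8, -11, 3) + (0, -1, 1) = (8, -12, 4)

Answer: 9 -12 3
9 -11 2
8 -10 2
7 -10 3
7 -11 4
8 -12 4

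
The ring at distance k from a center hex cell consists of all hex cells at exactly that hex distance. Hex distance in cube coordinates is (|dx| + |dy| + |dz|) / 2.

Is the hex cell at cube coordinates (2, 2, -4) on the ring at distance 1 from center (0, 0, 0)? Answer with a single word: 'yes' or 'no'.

|px - cx| = |2 - 0| = 2
|py - cy| = |2 - 0| = 2
|pz - cz| = |-4 - 0| = 4
distance = (2+2+4)/2 = 8/2 = 4
radius = 1; distance != radius -> no

Answer: no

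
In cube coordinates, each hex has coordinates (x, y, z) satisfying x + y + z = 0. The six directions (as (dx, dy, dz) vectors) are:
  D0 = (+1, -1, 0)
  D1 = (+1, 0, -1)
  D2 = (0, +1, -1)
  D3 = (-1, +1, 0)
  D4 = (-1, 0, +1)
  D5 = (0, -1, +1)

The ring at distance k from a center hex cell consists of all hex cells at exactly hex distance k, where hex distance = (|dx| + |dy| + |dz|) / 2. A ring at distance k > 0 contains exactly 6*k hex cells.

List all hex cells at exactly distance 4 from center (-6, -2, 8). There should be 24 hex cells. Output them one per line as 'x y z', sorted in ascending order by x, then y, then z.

Answer: -10 -2 12
-10 -1 11
-10 0 10
-10 1 9
-10 2 8
-9 -3 12
-9 2 7
-8 -4 12
-8 2 6
-7 -5 12
-7 2 5
-6 -6 12
-6 2 4
-5 -6 11
-5 1 4
-4 -6 10
-4 0 4
-3 -6 9
-3 -1 4
-2 -6 8
-2 -5 7
-2 -4 6
-2 -3 5
-2 -2 4

Derivation:
Walk ring at distance 4 from (-6, -2, 8):
Start at center + D4*4 = (-10, -2, 12)
  hex 0: (-10, -2, 12)
  hex 1: (-9, -3, 12)
  hex 2: (-8, -4, 12)
  hex 3: (-7, -5, 12)
  hex 4: (-6, -6, 12)
  hex 5: (-5, -6, 11)
  hex 6: (-4, -6, 10)
  hex 7: (-3, -6, 9)
  hex 8: (-2, -6, 8)
  hex 9: (-2, -5, 7)
  hex 10: (-2, -4, 6)
  hex 11: (-2, -3, 5)
  hex 12: (-2, -2, 4)
  hex 13: (-3, -1, 4)
  hex 14: (-4, 0, 4)
  hex 15: (-5, 1, 4)
  hex 16: (-6, 2, 4)
  hex 17: (-7, 2, 5)
  hex 18: (-8, 2, 6)
  hex 19: (-9, 2, 7)
  hex 20: (-10, 2, 8)
  hex 21: (-10, 1, 9)
  hex 22: (-10, 0, 10)
  hex 23: (-10, -1, 11)
Sorted: 24 hexes.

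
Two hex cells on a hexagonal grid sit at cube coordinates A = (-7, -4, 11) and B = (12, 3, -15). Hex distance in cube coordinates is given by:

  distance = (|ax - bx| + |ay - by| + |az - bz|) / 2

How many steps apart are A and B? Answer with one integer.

|ax - bx| = |-7 - 12| = 19
|ay - by| = |-4 - 3| = 7
|az - bz| = |11 - (-15)| = 26
distance = (19 + 7 + 26) / 2 = 52 / 2 = 26

Answer: 26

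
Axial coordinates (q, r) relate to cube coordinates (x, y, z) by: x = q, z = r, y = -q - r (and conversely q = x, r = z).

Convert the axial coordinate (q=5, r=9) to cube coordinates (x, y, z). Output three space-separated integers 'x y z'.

x = q = 5
z = r = 9
y = -x - z = -(5) - (9) = -14

Answer: 5 -14 9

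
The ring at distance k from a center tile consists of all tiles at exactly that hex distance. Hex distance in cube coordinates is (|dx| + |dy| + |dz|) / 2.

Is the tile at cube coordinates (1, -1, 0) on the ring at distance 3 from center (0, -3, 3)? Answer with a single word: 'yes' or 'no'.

|px - cx| = |1 - 0| = 1
|py - cy| = |-1 - (-3)| = 2
|pz - cz| = |0 - 3| = 3
distance = (1+2+3)/2 = 6/2 = 3
radius = 3; distance == radius -> yes

Answer: yes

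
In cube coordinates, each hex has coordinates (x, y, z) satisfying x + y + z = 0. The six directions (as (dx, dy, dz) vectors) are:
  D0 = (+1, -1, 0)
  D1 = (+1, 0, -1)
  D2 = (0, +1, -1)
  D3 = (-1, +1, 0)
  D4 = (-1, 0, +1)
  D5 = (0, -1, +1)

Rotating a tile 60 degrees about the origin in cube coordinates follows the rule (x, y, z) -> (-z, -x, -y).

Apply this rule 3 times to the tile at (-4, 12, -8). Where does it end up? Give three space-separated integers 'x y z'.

Start: (-4, 12, -8)
Step 1: (-4, 12, -8) -> (-(-8), -(-4), -(12)) = (8, 4, -12)
Step 2: (8, 4, -12) -> (-(-12), -(8), -(4)) = (12, -8, -4)
Step 3: (12, -8, -4) -> (-(-4), -(12), -(-8)) = (4, -12, 8)

Answer: 4 -12 8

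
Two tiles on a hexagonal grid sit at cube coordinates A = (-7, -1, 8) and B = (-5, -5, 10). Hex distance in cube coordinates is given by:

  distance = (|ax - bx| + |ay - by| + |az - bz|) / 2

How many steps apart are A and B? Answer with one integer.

Answer: 4

Derivation:
|ax - bx| = |-7 - (-5)| = 2
|ay - by| = |-1 - (-5)| = 4
|az - bz| = |8 - 10| = 2
distance = (2 + 4 + 2) / 2 = 8 / 2 = 4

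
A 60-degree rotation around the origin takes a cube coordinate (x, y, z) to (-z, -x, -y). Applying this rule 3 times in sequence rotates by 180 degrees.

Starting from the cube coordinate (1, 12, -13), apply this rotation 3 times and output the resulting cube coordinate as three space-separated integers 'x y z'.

Answer: -1 -12 13

Derivation:
Start: (1, 12, -13)
Step 1: (1, 12, -13) -> (-(-13), -(1), -(12)) = (13, -1, -12)
Step 2: (13, -1, -12) -> (-(-12), -(13), -(-1)) = (12, -13, 1)
Step 3: (12, -13, 1) -> (-(1), -(12), -(-13)) = (-1, -12, 13)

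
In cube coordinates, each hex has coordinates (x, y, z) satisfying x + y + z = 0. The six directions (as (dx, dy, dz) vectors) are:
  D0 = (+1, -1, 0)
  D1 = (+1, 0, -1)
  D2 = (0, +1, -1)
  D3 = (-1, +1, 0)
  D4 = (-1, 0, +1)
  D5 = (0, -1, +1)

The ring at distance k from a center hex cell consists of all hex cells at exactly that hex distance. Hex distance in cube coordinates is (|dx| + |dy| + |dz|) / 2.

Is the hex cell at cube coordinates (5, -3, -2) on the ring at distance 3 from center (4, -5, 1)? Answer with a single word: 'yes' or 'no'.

Answer: yes

Derivation:
|px - cx| = |5 - 4| = 1
|py - cy| = |-3 - (-5)| = 2
|pz - cz| = |-2 - 1| = 3
distance = (1+2+3)/2 = 6/2 = 3
radius = 3; distance == radius -> yes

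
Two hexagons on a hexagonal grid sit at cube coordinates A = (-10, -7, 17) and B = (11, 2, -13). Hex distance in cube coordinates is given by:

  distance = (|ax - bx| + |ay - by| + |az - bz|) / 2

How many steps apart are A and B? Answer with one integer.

|ax - bx| = |-10 - 11| = 21
|ay - by| = |-7 - 2| = 9
|az - bz| = |17 - (-13)| = 30
distance = (21 + 9 + 30) / 2 = 60 / 2 = 30

Answer: 30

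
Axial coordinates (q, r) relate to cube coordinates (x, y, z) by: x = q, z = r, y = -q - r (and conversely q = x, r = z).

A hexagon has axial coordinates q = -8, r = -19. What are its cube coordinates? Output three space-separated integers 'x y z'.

x = q = -8
z = r = -19
y = -x - z = -(-8) - (-19) = 27

Answer: -8 27 -19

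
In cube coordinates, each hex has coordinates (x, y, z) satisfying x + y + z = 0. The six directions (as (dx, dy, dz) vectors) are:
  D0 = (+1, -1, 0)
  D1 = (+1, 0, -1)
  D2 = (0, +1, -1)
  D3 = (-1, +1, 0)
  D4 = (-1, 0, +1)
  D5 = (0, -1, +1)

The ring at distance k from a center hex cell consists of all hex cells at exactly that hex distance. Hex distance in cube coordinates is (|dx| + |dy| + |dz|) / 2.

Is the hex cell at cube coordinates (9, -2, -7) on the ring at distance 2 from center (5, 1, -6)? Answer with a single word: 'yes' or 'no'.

Answer: no

Derivation:
|px - cx| = |9 - 5| = 4
|py - cy| = |-2 - 1| = 3
|pz - cz| = |-7 - (-6)| = 1
distance = (4+3+1)/2 = 8/2 = 4
radius = 2; distance != radius -> no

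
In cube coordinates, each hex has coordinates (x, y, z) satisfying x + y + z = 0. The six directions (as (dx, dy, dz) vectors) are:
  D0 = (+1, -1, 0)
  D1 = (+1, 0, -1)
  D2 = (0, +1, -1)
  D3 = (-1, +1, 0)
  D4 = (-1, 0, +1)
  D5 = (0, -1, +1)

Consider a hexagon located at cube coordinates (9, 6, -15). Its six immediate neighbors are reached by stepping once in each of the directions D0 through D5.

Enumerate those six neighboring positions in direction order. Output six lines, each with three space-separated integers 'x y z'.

Answer: 10 5 -15
10 6 -16
9 7 -16
8 7 -15
8 6 -14
9 5 -14

Derivation:
Center: (9, 6, -15). Add each direction:
  D0: (9, 6, -15) + (1, -1, 0) = (10, 5, -15)
  D1: (9, 6, -15) + (1, 0, -1) = (10, 6, -16)
  D2: (9, 6, -15) + (0, 1, -1) = (9, 7, -16)
  D3: (9, 6, -15) + (-1, 1, 0) = (8, 7, -15)
  D4: (9, 6, -15) + (-1, 0, 1) = (8, 6, -14)
  D5: (9, 6, -15) + (0, -1, 1) = (9, 5, -14)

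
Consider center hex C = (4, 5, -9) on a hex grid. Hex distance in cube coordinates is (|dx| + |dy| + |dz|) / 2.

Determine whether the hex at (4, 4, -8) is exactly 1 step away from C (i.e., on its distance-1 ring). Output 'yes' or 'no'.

|px - cx| = |4 - 4| = 0
|py - cy| = |4 - 5| = 1
|pz - cz| = |-8 - (-9)| = 1
distance = (0+1+1)/2 = 2/2 = 1
radius = 1; distance == radius -> yes

Answer: yes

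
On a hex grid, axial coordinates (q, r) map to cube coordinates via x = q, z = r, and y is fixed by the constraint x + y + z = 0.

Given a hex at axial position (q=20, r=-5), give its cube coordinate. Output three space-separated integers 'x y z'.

Answer: 20 -15 -5

Derivation:
x = q = 20
z = r = -5
y = -x - z = -(20) - (-5) = -15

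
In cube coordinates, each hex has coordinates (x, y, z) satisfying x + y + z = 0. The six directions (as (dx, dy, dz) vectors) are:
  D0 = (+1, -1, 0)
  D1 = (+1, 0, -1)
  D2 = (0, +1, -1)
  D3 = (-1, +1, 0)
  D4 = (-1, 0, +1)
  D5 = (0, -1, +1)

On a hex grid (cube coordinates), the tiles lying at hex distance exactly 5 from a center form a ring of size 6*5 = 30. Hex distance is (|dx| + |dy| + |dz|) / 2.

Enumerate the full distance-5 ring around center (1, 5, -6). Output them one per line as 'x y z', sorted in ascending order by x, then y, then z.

Answer: -4 5 -1
-4 6 -2
-4 7 -3
-4 8 -4
-4 9 -5
-4 10 -6
-3 4 -1
-3 10 -7
-2 3 -1
-2 10 -8
-1 2 -1
-1 10 -9
0 1 -1
0 10 -10
1 0 -1
1 10 -11
2 0 -2
2 9 -11
3 0 -3
3 8 -11
4 0 -4
4 7 -11
5 0 -5
5 6 -11
6 0 -6
6 1 -7
6 2 -8
6 3 -9
6 4 -10
6 5 -11

Derivation:
Walk ring at distance 5 from (1, 5, -6):
Start at center + D4*5 = (-4, 5, -1)
  hex 0: (-4, 5, -1)
  hex 1: (-3, 4, -1)
  hex 2: (-2, 3, -1)
  hex 3: (-1, 2, -1)
  hex 4: (0, 1, -1)
  hex 5: (1, 0, -1)
  hex 6: (2, 0, -2)
  hex 7: (3, 0, -3)
  hex 8: (4, 0, -4)
  hex 9: (5, 0, -5)
  hex 10: (6, 0, -6)
  hex 11: (6, 1, -7)
  hex 12: (6, 2, -8)
  hex 13: (6, 3, -9)
  hex 14: (6, 4, -10)
  hex 15: (6, 5, -11)
  hex 16: (5, 6, -11)
  hex 17: (4, 7, -11)
  hex 18: (3, 8, -11)
  hex 19: (2, 9, -11)
  hex 20: (1, 10, -11)
  hex 21: (0, 10, -10)
  hex 22: (-1, 10, -9)
  hex 23: (-2, 10, -8)
  hex 24: (-3, 10, -7)
  hex 25: (-4, 10, -6)
  hex 26: (-4, 9, -5)
  hex 27: (-4, 8, -4)
  hex 28: (-4, 7, -3)
  hex 29: (-4, 6, -2)
Sorted: 30 hexes.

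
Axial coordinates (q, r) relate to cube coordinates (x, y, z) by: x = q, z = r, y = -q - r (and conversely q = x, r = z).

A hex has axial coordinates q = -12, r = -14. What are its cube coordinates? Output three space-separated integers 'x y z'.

Answer: -12 26 -14

Derivation:
x = q = -12
z = r = -14
y = -x - z = -(-12) - (-14) = 26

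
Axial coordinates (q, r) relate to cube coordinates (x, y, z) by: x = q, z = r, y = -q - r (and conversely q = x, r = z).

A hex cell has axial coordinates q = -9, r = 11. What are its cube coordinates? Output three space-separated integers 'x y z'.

Answer: -9 -2 11

Derivation:
x = q = -9
z = r = 11
y = -x - z = -(-9) - (11) = -2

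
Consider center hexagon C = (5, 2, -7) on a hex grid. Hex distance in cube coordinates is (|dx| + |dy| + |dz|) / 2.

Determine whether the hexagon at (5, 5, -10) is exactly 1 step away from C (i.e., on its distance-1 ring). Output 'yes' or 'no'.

|px - cx| = |5 - 5| = 0
|py - cy| = |5 - 2| = 3
|pz - cz| = |-10 - (-7)| = 3
distance = (0+3+3)/2 = 6/2 = 3
radius = 1; distance != radius -> no

Answer: no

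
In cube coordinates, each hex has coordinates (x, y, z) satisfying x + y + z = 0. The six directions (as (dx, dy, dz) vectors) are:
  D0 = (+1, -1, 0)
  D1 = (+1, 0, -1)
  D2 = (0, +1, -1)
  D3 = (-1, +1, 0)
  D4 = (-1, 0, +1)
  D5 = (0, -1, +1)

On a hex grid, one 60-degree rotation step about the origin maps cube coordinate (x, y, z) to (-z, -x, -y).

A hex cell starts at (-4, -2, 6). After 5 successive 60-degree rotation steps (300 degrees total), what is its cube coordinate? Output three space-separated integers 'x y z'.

Start: (-4, -2, 6)
Step 1: (-4, -2, 6) -> (-(6), -(-4), -(-2)) = (-6, 4, 2)
Step 2: (-6, 4, 2) -> (-(2), -(-6), -(4)) = (-2, 6, -4)
Step 3: (-2, 6, -4) -> (-(-4), -(-2), -(6)) = (4, 2, -6)
Step 4: (4, 2, -6) -> (-(-6), -(4), -(2)) = (6, -4, -2)
Step 5: (6, -4, -2) -> (-(-2), -(6), -(-4)) = (2, -6, 4)

Answer: 2 -6 4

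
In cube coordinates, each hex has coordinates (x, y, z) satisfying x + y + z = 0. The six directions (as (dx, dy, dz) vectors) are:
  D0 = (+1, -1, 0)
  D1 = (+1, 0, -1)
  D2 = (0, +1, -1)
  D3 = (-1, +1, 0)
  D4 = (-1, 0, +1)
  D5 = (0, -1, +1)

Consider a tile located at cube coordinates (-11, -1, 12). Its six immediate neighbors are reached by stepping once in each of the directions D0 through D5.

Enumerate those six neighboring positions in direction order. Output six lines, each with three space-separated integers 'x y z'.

Center: (-11, -1, 12). Add each direction:
  D0: (-11, -1, 12) + (1, -1, 0) = (-10, -2, 12)
  D1: (-11, -1, 12) + (1, 0, -1) = (-10, -1, 11)
  D2: (-11, -1, 12) + (0, 1, -1) = (-11, 0, 11)
  D3: (-11, -1, 12) + (-1, 1, 0) = (-12, 0, 12)
  D4: (-11, -1, 12) + (-1, 0, 1) = (-12, -1, 13)
  D5: (-11, -1, 12) + (0, -1, 1) = (-11, -2, 13)

Answer: -10 -2 12
-10 -1 11
-11 0 11
-12 0 12
-12 -1 13
-11 -2 13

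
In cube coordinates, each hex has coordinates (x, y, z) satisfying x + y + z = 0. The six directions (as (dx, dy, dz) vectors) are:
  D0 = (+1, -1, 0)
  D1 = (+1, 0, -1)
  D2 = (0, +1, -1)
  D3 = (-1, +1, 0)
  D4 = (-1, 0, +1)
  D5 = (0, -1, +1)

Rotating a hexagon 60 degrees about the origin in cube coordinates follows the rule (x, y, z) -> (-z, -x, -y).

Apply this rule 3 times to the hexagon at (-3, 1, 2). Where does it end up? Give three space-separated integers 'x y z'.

Start: (-3, 1, 2)
Step 1: (-3, 1, 2) -> (-(2), -(-3), -(1)) = (-2, 3, -1)
Step 2: (-2, 3, -1) -> (-(-1), -(-2), -(3)) = (1, 2, -3)
Step 3: (1, 2, -3) -> (-(-3), -(1), -(2)) = (3, -1, -2)

Answer: 3 -1 -2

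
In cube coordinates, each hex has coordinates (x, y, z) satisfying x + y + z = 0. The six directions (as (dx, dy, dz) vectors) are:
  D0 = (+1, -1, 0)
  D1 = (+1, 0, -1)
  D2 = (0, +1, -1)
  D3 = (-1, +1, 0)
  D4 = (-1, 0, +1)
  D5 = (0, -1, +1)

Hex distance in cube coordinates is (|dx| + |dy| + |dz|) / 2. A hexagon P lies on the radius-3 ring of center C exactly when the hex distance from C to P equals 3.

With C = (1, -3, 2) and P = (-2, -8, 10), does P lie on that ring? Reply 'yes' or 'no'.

|px - cx| = |-2 - 1| = 3
|py - cy| = |-8 - (-3)| = 5
|pz - cz| = |10 - 2| = 8
distance = (3+5+8)/2 = 16/2 = 8
radius = 3; distance != radius -> no

Answer: no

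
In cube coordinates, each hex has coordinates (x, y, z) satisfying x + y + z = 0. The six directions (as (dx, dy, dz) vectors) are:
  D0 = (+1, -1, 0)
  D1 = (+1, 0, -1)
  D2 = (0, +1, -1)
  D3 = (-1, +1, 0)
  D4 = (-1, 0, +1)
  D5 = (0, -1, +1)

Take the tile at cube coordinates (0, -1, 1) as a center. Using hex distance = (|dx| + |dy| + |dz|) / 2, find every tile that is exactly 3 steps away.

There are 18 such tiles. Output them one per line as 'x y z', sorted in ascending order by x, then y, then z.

Answer: -3 -1 4
-3 0 3
-3 1 2
-3 2 1
-2 -2 4
-2 2 0
-1 -3 4
-1 2 -1
0 -4 4
0 2 -2
1 -4 3
1 1 -2
2 -4 2
2 0 -2
3 -4 1
3 -3 0
3 -2 -1
3 -1 -2

Derivation:
Walk ring at distance 3 from (0, -1, 1):
Start at center + D4*3 = (-3, -1, 4)
  hex 0: (-3, -1, 4)
  hex 1: (-2, -2, 4)
  hex 2: (-1, -3, 4)
  hex 3: (0, -4, 4)
  hex 4: (1, -4, 3)
  hex 5: (2, -4, 2)
  hex 6: (3, -4, 1)
  hex 7: (3, -3, 0)
  hex 8: (3, -2, -1)
  hex 9: (3, -1, -2)
  hex 10: (2, 0, -2)
  hex 11: (1, 1, -2)
  hex 12: (0, 2, -2)
  hex 13: (-1, 2, -1)
  hex 14: (-2, 2, 0)
  hex 15: (-3, 2, 1)
  hex 16: (-3, 1, 2)
  hex 17: (-3, 0, 3)
Sorted: 18 hexes.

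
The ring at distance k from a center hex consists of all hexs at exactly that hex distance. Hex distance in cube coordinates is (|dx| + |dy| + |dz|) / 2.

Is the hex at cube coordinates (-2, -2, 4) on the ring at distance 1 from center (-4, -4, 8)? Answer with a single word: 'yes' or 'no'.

|px - cx| = |-2 - (-4)| = 2
|py - cy| = |-2 - (-4)| = 2
|pz - cz| = |4 - 8| = 4
distance = (2+2+4)/2 = 8/2 = 4
radius = 1; distance != radius -> no

Answer: no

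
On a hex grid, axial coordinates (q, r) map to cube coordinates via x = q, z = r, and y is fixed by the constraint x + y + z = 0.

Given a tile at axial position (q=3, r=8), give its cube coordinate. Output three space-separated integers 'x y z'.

x = q = 3
z = r = 8
y = -x - z = -(3) - (8) = -11

Answer: 3 -11 8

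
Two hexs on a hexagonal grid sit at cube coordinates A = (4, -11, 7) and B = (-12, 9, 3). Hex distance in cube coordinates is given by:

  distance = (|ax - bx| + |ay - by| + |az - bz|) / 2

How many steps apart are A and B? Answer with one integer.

Answer: 20

Derivation:
|ax - bx| = |4 - (-12)| = 16
|ay - by| = |-11 - 9| = 20
|az - bz| = |7 - 3| = 4
distance = (16 + 20 + 4) / 2 = 40 / 2 = 20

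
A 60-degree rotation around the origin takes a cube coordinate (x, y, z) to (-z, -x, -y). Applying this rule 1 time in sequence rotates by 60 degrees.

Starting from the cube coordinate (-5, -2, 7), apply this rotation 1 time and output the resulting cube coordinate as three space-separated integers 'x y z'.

Answer: -7 5 2

Derivation:
Start: (-5, -2, 7)
Step 1: (-5, -2, 7) -> (-(7), -(-5), -(-2)) = (-7, 5, 2)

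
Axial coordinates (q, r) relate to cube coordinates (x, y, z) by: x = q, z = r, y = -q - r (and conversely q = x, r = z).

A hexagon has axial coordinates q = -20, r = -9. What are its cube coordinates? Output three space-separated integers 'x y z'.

x = q = -20
z = r = -9
y = -x - z = -(-20) - (-9) = 29

Answer: -20 29 -9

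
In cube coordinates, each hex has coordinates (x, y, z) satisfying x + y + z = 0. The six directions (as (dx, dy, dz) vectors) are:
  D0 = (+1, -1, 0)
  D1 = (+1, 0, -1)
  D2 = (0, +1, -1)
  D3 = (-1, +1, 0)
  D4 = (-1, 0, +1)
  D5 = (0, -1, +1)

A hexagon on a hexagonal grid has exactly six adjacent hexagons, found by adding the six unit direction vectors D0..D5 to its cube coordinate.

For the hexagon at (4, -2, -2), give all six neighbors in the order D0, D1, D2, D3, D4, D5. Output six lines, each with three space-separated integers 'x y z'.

Answer: 5 -3 -2
5 -2 -3
4 -1 -3
3 -1 -2
3 -2 -1
4 -3 -1

Derivation:
Center: (4, -2, -2). Add each direction:
  D0: (4, -2, -2) + (1, -1, 0) = (5, -3, -2)
  D1: (4, -2, -2) + (1, 0, -1) = (5, -2, -3)
  D2: (4, -2, -2) + (0, 1, -1) = (4, -1, -3)
  D3: (4, -2, -2) + (-1, 1, 0) = (3, -1, -2)
  D4: (4, -2, -2) + (-1, 0, 1) = (3, -2, -1)
  D5: (4, -2, -2) + (0, -1, 1) = (4, -3, -1)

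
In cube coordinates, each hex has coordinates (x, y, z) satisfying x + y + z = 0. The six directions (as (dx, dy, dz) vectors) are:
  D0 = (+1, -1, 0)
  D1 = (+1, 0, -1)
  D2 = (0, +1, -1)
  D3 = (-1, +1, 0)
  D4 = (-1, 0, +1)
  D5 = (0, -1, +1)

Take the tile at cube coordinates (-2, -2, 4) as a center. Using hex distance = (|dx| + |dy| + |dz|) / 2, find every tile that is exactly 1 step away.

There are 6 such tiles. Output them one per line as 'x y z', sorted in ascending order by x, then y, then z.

Walk ring at distance 1 from (-2, -2, 4):
Start at center + D4*1 = (-3, -2, 5)
  hex 0: (-3, -2, 5)
  hex 1: (-2, -3, 5)
  hex 2: (-1, -3, 4)
  hex 3: (-1, -2, 3)
  hex 4: (-2, -1, 3)
  hex 5: (-3, -1, 4)
Sorted: 6 hexes.

Answer: -3 -2 5
-3 -1 4
-2 -3 5
-2 -1 3
-1 -3 4
-1 -2 3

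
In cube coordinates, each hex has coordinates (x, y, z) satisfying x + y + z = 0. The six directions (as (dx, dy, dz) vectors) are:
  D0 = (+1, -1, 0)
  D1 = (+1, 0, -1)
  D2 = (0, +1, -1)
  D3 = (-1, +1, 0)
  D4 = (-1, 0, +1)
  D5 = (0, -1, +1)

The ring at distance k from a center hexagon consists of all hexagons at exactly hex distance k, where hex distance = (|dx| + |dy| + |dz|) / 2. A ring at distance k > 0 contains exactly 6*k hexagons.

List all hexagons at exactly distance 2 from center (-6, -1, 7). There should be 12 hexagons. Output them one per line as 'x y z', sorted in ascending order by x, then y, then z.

Answer: -8 -1 9
-8 0 8
-8 1 7
-7 -2 9
-7 1 6
-6 -3 9
-6 1 5
-5 -3 8
-5 0 5
-4 -3 7
-4 -2 6
-4 -1 5

Derivation:
Walk ring at distance 2 from (-6, -1, 7):
Start at center + D4*2 = (-8, -1, 9)
  hex 0: (-8, -1, 9)
  hex 1: (-7, -2, 9)
  hex 2: (-6, -3, 9)
  hex 3: (-5, -3, 8)
  hex 4: (-4, -3, 7)
  hex 5: (-4, -2, 6)
  hex 6: (-4, -1, 5)
  hex 7: (-5, 0, 5)
  hex 8: (-6, 1, 5)
  hex 9: (-7, 1, 6)
  hex 10: (-8, 1, 7)
  hex 11: (-8, 0, 8)
Sorted: 12 hexes.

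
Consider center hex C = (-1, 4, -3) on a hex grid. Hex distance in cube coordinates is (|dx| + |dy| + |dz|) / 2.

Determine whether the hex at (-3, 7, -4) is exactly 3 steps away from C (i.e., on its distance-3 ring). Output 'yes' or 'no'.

Answer: yes

Derivation:
|px - cx| = |-3 - (-1)| = 2
|py - cy| = |7 - 4| = 3
|pz - cz| = |-4 - (-3)| = 1
distance = (2+3+1)/2 = 6/2 = 3
radius = 3; distance == radius -> yes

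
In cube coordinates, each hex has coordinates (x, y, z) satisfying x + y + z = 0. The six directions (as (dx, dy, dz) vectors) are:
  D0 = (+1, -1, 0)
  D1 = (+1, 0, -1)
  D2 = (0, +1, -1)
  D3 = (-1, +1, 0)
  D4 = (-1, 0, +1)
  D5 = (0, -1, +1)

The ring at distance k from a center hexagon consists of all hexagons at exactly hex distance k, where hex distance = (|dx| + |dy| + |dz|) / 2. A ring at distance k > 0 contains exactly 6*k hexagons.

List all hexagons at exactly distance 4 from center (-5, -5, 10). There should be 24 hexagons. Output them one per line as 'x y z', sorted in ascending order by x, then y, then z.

Walk ring at distance 4 from (-5, -5, 10):
Start at center + D4*4 = (-9, -5, 14)
  hex 0: (-9, -5, 14)
  hex 1: (-8, -6, 14)
  hex 2: (-7, -7, 14)
  hex 3: (-6, -8, 14)
  hex 4: (-5, -9, 14)
  hex 5: (-4, -9, 13)
  hex 6: (-3, -9, 12)
  hex 7: (-2, -9, 11)
  hex 8: (-1, -9, 10)
  hex 9: (-1, -8, 9)
  hex 10: (-1, -7, 8)
  hex 11: (-1, -6, 7)
  hex 12: (-1, -5, 6)
  hex 13: (-2, -4, 6)
  hex 14: (-3, -3, 6)
  hex 15: (-4, -2, 6)
  hex 16: (-5, -1, 6)
  hex 17: (-6, -1, 7)
  hex 18: (-7, -1, 8)
  hex 19: (-8, -1, 9)
  hex 20: (-9, -1, 10)
  hex 21: (-9, -2, 11)
  hex 22: (-9, -3, 12)
  hex 23: (-9, -4, 13)
Sorted: 24 hexes.

Answer: -9 -5 14
-9 -4 13
-9 -3 12
-9 -2 11
-9 -1 10
-8 -6 14
-8 -1 9
-7 -7 14
-7 -1 8
-6 -8 14
-6 -1 7
-5 -9 14
-5 -1 6
-4 -9 13
-4 -2 6
-3 -9 12
-3 -3 6
-2 -9 11
-2 -4 6
-1 -9 10
-1 -8 9
-1 -7 8
-1 -6 7
-1 -5 6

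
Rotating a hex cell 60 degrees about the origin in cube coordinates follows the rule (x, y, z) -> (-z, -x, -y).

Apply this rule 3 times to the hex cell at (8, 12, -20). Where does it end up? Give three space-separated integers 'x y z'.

Answer: -8 -12 20

Derivation:
Start: (8, 12, -20)
Step 1: (8, 12, -20) -> (-(-20), -(8), -(12)) = (20, -8, -12)
Step 2: (20, -8, -12) -> (-(-12), -(20), -(-8)) = (12, -20, 8)
Step 3: (12, -20, 8) -> (-(8), -(12), -(-20)) = (-8, -12, 20)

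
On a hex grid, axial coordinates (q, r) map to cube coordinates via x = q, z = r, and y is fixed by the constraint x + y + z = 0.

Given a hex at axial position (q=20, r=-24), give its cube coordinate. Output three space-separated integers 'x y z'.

Answer: 20 4 -24

Derivation:
x = q = 20
z = r = -24
y = -x - z = -(20) - (-24) = 4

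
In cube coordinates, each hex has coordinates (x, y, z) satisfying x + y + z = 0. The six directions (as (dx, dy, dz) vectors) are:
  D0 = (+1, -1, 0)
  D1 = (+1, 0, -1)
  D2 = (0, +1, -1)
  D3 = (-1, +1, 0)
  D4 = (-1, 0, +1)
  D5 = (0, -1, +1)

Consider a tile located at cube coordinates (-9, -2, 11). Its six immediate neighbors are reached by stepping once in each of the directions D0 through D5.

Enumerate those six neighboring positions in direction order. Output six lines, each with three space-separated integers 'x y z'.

Answer: -8 -3 11
-8 -2 10
-9 -1 10
-10 -1 11
-10 -2 12
-9 -3 12

Derivation:
Center: (-9, -2, 11). Add each direction:
  D0: (-9, -2, 11) + (1, -1, 0) = (-8, -3, 11)
  D1: (-9, -2, 11) + (1, 0, -1) = (-8, -2, 10)
  D2: (-9, -2, 11) + (0, 1, -1) = (-9, -1, 10)
  D3: (-9, -2, 11) + (-1, 1, 0) = (-10, -1, 11)
  D4: (-9, -2, 11) + (-1, 0, 1) = (-10, -2, 12)
  D5: (-9, -2, 11) + (0, -1, 1) = (-9, -3, 12)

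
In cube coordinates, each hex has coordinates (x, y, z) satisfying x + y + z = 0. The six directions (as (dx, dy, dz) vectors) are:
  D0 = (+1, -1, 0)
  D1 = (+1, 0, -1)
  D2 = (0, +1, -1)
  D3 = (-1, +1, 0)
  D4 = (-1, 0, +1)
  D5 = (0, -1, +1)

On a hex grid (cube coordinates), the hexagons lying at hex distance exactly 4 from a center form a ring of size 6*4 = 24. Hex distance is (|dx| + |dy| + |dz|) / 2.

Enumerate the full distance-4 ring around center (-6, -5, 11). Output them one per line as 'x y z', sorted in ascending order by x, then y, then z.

Walk ring at distance 4 from (-6, -5, 11):
Start at center + D4*4 = (-10, -5, 15)
  hex 0: (-10, -5, 15)
  hex 1: (-9, -6, 15)
  hex 2: (-8, -7, 15)
  hex 3: (-7, -8, 15)
  hex 4: (-6, -9, 15)
  hex 5: (-5, -9, 14)
  hex 6: (-4, -9, 13)
  hex 7: (-3, -9, 12)
  hex 8: (-2, -9, 11)
  hex 9: (-2, -8, 10)
  hex 10: (-2, -7, 9)
  hex 11: (-2, -6, 8)
  hex 12: (-2, -5, 7)
  hex 13: (-3, -4, 7)
  hex 14: (-4, -3, 7)
  hex 15: (-5, -2, 7)
  hex 16: (-6, -1, 7)
  hex 17: (-7, -1, 8)
  hex 18: (-8, -1, 9)
  hex 19: (-9, -1, 10)
  hex 20: (-10, -1, 11)
  hex 21: (-10, -2, 12)
  hex 22: (-10, -3, 13)
  hex 23: (-10, -4, 14)
Sorted: 24 hexes.

Answer: -10 -5 15
-10 -4 14
-10 -3 13
-10 -2 12
-10 -1 11
-9 -6 15
-9 -1 10
-8 -7 15
-8 -1 9
-7 -8 15
-7 -1 8
-6 -9 15
-6 -1 7
-5 -9 14
-5 -2 7
-4 -9 13
-4 -3 7
-3 -9 12
-3 -4 7
-2 -9 11
-2 -8 10
-2 -7 9
-2 -6 8
-2 -5 7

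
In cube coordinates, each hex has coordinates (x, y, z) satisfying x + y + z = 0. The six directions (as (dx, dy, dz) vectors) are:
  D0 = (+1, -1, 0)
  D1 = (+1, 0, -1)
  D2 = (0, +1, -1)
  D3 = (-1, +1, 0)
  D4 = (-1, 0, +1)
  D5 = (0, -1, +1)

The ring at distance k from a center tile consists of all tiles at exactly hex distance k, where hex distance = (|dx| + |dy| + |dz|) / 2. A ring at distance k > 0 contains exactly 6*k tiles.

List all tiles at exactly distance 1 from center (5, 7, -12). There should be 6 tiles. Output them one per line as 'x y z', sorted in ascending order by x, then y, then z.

Answer: 4 7 -11
4 8 -12
5 6 -11
5 8 -13
6 6 -12
6 7 -13

Derivation:
Walk ring at distance 1 from (5, 7, -12):
Start at center + D4*1 = (4, 7, -11)
  hex 0: (4, 7, -11)
  hex 1: (5, 6, -11)
  hex 2: (6, 6, -12)
  hex 3: (6, 7, -13)
  hex 4: (5, 8, -13)
  hex 5: (4, 8, -12)
Sorted: 6 hexes.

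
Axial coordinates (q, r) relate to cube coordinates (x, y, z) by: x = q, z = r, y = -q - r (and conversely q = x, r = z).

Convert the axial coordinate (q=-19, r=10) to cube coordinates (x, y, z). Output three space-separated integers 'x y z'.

x = q = -19
z = r = 10
y = -x - z = -(-19) - (10) = 9

Answer: -19 9 10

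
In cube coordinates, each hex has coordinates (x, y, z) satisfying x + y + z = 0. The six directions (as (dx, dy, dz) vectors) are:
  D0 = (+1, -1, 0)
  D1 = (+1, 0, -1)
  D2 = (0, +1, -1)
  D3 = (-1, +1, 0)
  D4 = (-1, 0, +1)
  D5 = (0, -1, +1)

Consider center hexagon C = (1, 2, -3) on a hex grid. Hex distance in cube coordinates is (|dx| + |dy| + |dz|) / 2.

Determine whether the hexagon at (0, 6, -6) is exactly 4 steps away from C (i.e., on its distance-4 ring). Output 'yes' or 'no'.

Answer: yes

Derivation:
|px - cx| = |0 - 1| = 1
|py - cy| = |6 - 2| = 4
|pz - cz| = |-6 - (-3)| = 3
distance = (1+4+3)/2 = 8/2 = 4
radius = 4; distance == radius -> yes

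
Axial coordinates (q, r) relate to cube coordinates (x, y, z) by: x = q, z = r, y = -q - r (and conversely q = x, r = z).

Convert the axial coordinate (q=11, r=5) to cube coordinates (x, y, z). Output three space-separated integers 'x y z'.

x = q = 11
z = r = 5
y = -x - z = -(11) - (5) = -16

Answer: 11 -16 5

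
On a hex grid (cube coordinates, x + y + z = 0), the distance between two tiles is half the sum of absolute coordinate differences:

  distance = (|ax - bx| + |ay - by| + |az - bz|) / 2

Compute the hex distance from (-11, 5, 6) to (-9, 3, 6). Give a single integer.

Answer: 2

Derivation:
|ax - bx| = |-11 - (-9)| = 2
|ay - by| = |5 - 3| = 2
|az - bz| = |6 - 6| = 0
distance = (2 + 2 + 0) / 2 = 4 / 2 = 2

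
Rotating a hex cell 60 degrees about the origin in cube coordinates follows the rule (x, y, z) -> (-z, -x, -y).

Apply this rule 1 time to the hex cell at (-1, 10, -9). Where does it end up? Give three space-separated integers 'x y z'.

Start: (-1, 10, -9)
Step 1: (-1, 10, -9) -> (-(-9), -(-1), -(10)) = (9, 1, -10)

Answer: 9 1 -10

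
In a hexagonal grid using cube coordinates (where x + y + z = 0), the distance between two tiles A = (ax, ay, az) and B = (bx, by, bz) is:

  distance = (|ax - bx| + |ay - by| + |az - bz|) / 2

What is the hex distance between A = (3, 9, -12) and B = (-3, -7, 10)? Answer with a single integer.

|ax - bx| = |3 - (-3)| = 6
|ay - by| = |9 - (-7)| = 16
|az - bz| = |-12 - 10| = 22
distance = (6 + 16 + 22) / 2 = 44 / 2 = 22

Answer: 22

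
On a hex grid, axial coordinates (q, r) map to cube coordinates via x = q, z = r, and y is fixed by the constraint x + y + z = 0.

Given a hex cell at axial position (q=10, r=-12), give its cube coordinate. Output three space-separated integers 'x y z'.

x = q = 10
z = r = -12
y = -x - z = -(10) - (-12) = 2

Answer: 10 2 -12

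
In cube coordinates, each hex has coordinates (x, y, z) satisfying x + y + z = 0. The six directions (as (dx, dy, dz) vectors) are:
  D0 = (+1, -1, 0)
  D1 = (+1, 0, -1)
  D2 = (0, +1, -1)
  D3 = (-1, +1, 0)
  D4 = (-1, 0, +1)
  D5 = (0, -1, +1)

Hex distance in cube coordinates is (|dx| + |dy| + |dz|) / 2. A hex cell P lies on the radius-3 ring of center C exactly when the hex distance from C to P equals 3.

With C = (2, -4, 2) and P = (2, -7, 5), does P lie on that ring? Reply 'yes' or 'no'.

Answer: yes

Derivation:
|px - cx| = |2 - 2| = 0
|py - cy| = |-7 - (-4)| = 3
|pz - cz| = |5 - 2| = 3
distance = (0+3+3)/2 = 6/2 = 3
radius = 3; distance == radius -> yes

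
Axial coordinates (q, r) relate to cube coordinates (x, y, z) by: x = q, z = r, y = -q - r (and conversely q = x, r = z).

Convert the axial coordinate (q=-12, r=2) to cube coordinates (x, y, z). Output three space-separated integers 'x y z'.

Answer: -12 10 2

Derivation:
x = q = -12
z = r = 2
y = -x - z = -(-12) - (2) = 10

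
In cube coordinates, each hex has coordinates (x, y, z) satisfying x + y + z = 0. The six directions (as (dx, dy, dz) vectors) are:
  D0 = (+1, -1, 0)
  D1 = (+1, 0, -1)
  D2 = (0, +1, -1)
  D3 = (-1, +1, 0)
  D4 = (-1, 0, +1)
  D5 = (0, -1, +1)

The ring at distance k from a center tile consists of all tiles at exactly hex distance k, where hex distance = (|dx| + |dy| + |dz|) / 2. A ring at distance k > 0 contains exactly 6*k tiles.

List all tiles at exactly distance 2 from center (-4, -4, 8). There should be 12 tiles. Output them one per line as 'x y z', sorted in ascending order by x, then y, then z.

Answer: -6 -4 10
-6 -3 9
-6 -2 8
-5 -5 10
-5 -2 7
-4 -6 10
-4 -2 6
-3 -6 9
-3 -3 6
-2 -6 8
-2 -5 7
-2 -4 6

Derivation:
Walk ring at distance 2 from (-4, -4, 8):
Start at center + D4*2 = (-6, -4, 10)
  hex 0: (-6, -4, 10)
  hex 1: (-5, -5, 10)
  hex 2: (-4, -6, 10)
  hex 3: (-3, -6, 9)
  hex 4: (-2, -6, 8)
  hex 5: (-2, -5, 7)
  hex 6: (-2, -4, 6)
  hex 7: (-3, -3, 6)
  hex 8: (-4, -2, 6)
  hex 9: (-5, -2, 7)
  hex 10: (-6, -2, 8)
  hex 11: (-6, -3, 9)
Sorted: 12 hexes.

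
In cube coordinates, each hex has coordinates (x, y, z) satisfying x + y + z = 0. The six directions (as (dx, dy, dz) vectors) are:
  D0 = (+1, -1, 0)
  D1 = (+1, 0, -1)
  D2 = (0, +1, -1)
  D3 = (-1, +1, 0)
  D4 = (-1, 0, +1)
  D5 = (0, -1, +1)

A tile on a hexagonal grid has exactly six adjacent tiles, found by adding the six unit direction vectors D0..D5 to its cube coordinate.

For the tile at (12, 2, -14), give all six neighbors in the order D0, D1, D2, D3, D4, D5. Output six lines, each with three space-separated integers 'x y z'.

Center: (12, 2, -14). Add each direction:
  D0: (12, 2, -14) + (1, -1, 0) = (13, 1, -14)
  D1: (12, 2, -14) + (1, 0, -1) = (13, 2, -15)
  D2: (12, 2, -14) + (0, 1, -1) = (12, 3, -15)
  D3: (12, 2, -14) + (-1, 1, 0) = (11, 3, -14)
  D4: (12, 2, -14) + (-1, 0, 1) = (11, 2, -13)
  D5: (12, 2, -14) + (0, -1, 1) = (12, 1, -13)

Answer: 13 1 -14
13 2 -15
12 3 -15
11 3 -14
11 2 -13
12 1 -13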